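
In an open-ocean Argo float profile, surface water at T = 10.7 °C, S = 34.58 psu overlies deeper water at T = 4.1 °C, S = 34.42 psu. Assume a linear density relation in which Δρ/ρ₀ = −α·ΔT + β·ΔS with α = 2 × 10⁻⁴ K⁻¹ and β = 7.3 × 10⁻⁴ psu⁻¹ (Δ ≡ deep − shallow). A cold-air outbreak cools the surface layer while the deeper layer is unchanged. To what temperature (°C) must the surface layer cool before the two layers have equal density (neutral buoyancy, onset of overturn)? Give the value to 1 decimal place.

Neutral buoyancy requires Δρ = 0, i.e. −α(T_deep − T_surf′) + β(S_deep − S_surf) = 0.
T_surf′ = T_deep − (β/α)·ΔS = 4.1 − (7.3 × 10⁻⁴/2 × 10⁻⁴)·(-0.16) = 4.684 °C.
Cooling required: 10.7 − (4.684) = 6.016 °C.

4.7 °C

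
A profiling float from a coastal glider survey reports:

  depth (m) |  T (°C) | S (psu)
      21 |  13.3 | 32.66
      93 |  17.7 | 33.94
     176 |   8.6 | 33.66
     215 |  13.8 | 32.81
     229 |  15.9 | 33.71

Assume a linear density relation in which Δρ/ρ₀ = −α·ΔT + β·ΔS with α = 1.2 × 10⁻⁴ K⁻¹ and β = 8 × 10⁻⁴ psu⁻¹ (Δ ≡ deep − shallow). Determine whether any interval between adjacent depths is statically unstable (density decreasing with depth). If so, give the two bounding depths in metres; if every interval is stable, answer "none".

Evaluate Δρ/ρ₀ = −αΔT + βΔS across each adjacent pair:
  21–93 m: −αΔT+βΔS = −(1.2 × 10⁻⁴)(+4.4)+(8 × 10⁻⁴)(+1.28) = 5.0 × 10⁻⁴ → stable
  93–176 m: −αΔT+βΔS = −(1.2 × 10⁻⁴)(-9.1)+(8 × 10⁻⁴)(-0.28) = 8.7 × 10⁻⁴ → stable
  176–215 m: −αΔT+βΔS = −(1.2 × 10⁻⁴)(+5.2)+(8 × 10⁻⁴)(-0.85) = -1.3 × 10⁻³ → UNSTABLE
  215–229 m: −αΔT+βΔS = −(1.2 × 10⁻⁴)(+2.1)+(8 × 10⁻⁴)(+0.90) = 4.7 × 10⁻⁴ → stable
The 176–215 m interval has Δρ < 0: lighter water underlies denser water.

176–215 m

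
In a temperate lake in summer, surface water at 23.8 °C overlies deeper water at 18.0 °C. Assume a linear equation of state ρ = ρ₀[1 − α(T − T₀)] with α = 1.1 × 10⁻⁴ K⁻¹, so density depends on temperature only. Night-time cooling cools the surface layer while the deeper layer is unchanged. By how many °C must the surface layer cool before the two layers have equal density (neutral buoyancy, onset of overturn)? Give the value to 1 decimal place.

5.8 °C

With temperature the only control, equal density requires T_surf′ = T_deep.
T_surf′ = 18.0 °C.
Cooling required: 23.8 − 18.0 = 5.8 °C.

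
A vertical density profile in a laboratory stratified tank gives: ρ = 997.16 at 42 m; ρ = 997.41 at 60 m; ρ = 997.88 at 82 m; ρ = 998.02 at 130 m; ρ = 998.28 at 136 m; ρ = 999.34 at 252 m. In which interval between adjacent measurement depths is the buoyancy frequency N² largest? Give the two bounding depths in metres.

Compute the density gradient over each adjacent pair:
  42–60 m: Δρ/Δz = 0.25/18 = 0.014 kg m⁻⁴
  60–82 m: Δρ/Δz = 0.47/22 = 0.021 kg m⁻⁴
  82–130 m: Δρ/Δz = 0.14/48 = 2.9 × 10⁻³ kg m⁻⁴
  130–136 m: Δρ/Δz = 0.26/6 = 0.043 kg m⁻⁴
  136–252 m: Δρ/Δz = 1.06/116 = 9.1 × 10⁻³ kg m⁻⁴
The largest gradient is in the 130–136 m interval — the pycnocline.

130–136 m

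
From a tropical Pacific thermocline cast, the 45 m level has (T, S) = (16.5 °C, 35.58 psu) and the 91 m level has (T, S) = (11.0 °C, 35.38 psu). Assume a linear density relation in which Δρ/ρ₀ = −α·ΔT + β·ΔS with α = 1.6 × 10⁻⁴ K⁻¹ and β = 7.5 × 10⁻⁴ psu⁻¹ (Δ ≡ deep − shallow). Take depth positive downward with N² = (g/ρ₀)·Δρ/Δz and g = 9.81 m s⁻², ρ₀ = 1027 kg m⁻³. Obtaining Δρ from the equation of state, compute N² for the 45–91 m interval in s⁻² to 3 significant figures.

ΔT = -5.5 K, ΔS = -0.20 psu (deep − shallow).
Δρ/ρ₀ = −αΔT + βΔS = 8.80 × 10⁻⁴ − 1.50 × 10⁻⁴ = 7.30 × 10⁻⁴, so Δρ ≈ 0.7497 kg m⁻³.
N² = (g/ρ₀)·Δρ/Δz = g·(Δρ/ρ₀)/Δz = 9.81 × 7.30 × 10⁻⁴ / 46 = 1.5568 × 10⁻⁴ s⁻² ≈ 1.56 × 10⁻⁴ s⁻².

1.56 × 10⁻⁴ s⁻²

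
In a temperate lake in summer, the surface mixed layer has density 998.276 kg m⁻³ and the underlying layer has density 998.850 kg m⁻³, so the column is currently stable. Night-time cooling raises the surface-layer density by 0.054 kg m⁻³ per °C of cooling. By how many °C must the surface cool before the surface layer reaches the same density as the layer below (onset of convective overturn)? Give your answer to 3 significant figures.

10.6 °C

Density deficit of the surface layer: 998.850 − 998.276 = 0.574 kg m⁻³.
Required change = 0.574 / 0.054 = 10.6 °C.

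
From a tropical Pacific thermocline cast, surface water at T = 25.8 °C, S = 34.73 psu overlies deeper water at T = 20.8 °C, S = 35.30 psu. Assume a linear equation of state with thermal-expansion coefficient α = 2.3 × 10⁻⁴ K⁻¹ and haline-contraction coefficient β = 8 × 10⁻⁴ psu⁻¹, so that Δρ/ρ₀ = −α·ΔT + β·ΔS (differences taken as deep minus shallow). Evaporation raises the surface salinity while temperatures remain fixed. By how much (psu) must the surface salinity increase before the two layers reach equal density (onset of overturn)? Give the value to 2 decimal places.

Neutral buoyancy requires −α(T_deep − T_surf) + β(S_deep − S_surf′) = 0.
S_surf′ = S_deep − (α/β)·ΔT = 35.30 − (2.3 × 10⁻⁴/8 × 10⁻⁴)·(-5.0) = 36.7375 psu.
Increase required: 36.7375 − 34.73 = 2.0075 psu.

2.01 psu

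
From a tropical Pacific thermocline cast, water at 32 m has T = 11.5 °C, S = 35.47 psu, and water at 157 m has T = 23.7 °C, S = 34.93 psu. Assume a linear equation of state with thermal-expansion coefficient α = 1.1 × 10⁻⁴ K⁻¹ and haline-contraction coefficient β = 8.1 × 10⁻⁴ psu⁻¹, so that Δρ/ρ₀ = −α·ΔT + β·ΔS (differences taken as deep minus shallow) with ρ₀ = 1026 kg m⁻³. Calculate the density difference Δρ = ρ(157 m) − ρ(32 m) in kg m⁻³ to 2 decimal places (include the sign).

-1.83 kg m⁻³

ΔT = +12.2 K, ΔS = -0.54 psu (deep − shallow).
Δρ/ρ₀ = −(1.1 × 10⁻⁴)(+12.2) + (8.1 × 10⁻⁴)(-0.54) = -1.7794 × 10⁻³.
Δρ = 1026 × (-1.7794 × 10⁻³) = -1.83 kg m⁻³.
Negative Δρ: lighter below, statically unstable.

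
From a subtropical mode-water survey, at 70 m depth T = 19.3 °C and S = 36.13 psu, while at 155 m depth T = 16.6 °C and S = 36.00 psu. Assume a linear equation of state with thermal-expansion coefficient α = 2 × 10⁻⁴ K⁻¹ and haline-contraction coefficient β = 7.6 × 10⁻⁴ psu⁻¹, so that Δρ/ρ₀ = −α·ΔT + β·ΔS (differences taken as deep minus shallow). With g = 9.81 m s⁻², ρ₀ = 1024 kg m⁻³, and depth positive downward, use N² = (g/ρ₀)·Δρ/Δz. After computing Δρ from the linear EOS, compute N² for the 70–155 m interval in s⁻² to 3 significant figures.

ΔT = -2.7 K, ΔS = -0.13 psu (deep − shallow).
Δρ/ρ₀ = −αΔT + βΔS = 5.40 × 10⁻⁴ − 9.88 × 10⁻⁵ = 4.412 × 10⁻⁴, so Δρ ≈ 0.4518 kg m⁻³.
N² = (g/ρ₀)·Δρ/Δz = g·(Δρ/ρ₀)/Δz = 9.81 × 4.412 × 10⁻⁴ / 85 = 5.0920 × 10⁻⁵ s⁻² ≈ 5.09 × 10⁻⁵ s⁻².

5.09 × 10⁻⁵ s⁻²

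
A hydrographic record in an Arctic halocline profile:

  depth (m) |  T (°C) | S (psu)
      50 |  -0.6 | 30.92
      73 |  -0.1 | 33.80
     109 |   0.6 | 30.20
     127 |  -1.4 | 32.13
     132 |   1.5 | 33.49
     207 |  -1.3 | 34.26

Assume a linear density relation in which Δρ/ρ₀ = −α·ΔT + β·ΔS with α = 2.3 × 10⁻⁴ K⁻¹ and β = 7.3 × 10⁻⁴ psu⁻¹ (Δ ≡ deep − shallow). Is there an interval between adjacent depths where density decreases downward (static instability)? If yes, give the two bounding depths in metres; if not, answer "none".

73–109 m

Evaluate Δρ/ρ₀ = −αΔT + βΔS across each adjacent pair:
  50–73 m: −αΔT+βΔS = −(2.3 × 10⁻⁴)(+0.5)+(7.3 × 10⁻⁴)(+2.88) = 2.0 × 10⁻³ → stable
  73–109 m: −αΔT+βΔS = −(2.3 × 10⁻⁴)(+0.7)+(7.3 × 10⁻⁴)(-3.60) = -2.8 × 10⁻³ → UNSTABLE
  109–127 m: −αΔT+βΔS = −(2.3 × 10⁻⁴)(-2.0)+(7.3 × 10⁻⁴)(+1.93) = 1.9 × 10⁻³ → stable
  127–132 m: −αΔT+βΔS = −(2.3 × 10⁻⁴)(+2.9)+(7.3 × 10⁻⁴)(+1.36) = 3.3 × 10⁻⁴ → stable
  132–207 m: −αΔT+βΔS = −(2.3 × 10⁻⁴)(-2.8)+(7.3 × 10⁻⁴)(+0.77) = 1.2 × 10⁻³ → stable
The 73–109 m interval has Δρ < 0: lighter water underlies denser water.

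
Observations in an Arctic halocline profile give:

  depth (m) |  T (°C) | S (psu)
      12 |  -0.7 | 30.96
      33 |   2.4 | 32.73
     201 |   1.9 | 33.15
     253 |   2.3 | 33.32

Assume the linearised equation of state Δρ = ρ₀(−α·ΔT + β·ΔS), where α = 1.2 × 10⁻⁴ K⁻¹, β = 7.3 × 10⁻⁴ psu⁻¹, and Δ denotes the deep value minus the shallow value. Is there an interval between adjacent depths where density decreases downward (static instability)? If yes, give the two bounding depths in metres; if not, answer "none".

none

Evaluate Δρ/ρ₀ = −αΔT + βΔS across each adjacent pair:
  12–33 m: −αΔT+βΔS = −(1.2 × 10⁻⁴)(+3.1)+(7.3 × 10⁻⁴)(+1.77) = 9.2 × 10⁻⁴ → stable
  33–201 m: −αΔT+βΔS = −(1.2 × 10⁻⁴)(-0.5)+(7.3 × 10⁻⁴)(+0.42) = 3.7 × 10⁻⁴ → stable
  201–253 m: −αΔT+βΔS = −(1.2 × 10⁻⁴)(+0.4)+(7.3 × 10⁻⁴)(+0.17) = 7.6 × 10⁻⁵ → stable
Every interval has Δρ > 0: the column is stably stratified throughout.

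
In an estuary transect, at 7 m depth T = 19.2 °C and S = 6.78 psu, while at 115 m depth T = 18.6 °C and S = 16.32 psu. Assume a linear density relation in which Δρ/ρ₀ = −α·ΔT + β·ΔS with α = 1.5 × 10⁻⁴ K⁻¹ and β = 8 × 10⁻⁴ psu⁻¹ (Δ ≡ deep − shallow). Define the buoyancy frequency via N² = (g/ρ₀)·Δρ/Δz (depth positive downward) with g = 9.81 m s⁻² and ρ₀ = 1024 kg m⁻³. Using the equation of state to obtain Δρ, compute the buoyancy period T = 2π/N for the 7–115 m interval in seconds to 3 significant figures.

ΔT = -0.6 K, ΔS = +9.54 psu (deep − shallow).
Δρ/ρ₀ = −αΔT + βΔS = 9.00 × 10⁻⁵ + 7.632 × 10⁻³ = 7.722 × 10⁻³, so Δρ ≈ 7.907 kg m⁻³.
N² = (g/ρ₀)·Δρ/Δz = g·(Δρ/ρ₀)/Δz = 9.81 × 7.722 × 10⁻³ / 108 = 7.0141 × 10⁻⁴ s⁻².
N = √(7.0141 × 10⁻⁴) = 0.026484 rad s⁻¹ → T = 2π/N = 237.24 s ≈ 237 s.

237 s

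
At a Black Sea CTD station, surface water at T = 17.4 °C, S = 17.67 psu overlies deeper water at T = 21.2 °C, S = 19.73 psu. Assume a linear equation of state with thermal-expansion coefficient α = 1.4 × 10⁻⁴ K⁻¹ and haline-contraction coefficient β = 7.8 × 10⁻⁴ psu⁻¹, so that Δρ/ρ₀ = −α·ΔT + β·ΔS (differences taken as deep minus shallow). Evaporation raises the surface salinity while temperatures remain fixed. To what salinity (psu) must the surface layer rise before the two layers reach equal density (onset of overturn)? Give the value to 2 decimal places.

19.05 psu

Neutral buoyancy requires −α(T_deep − T_surf) + β(S_deep − S_surf′) = 0.
S_surf′ = S_deep − (α/β)·ΔT = 19.73 − (1.4 × 10⁻⁴/7.8 × 10⁻⁴)·(+3.8) = 19.0479 psu.
Increase required: 19.0479 − 17.67 = 1.3779 psu.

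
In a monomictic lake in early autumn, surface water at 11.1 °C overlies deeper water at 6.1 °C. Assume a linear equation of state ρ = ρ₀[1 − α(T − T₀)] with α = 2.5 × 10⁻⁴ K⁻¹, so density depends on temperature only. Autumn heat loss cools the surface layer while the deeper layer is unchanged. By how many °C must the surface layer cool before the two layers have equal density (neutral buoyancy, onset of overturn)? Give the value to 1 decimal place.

With temperature the only control, equal density requires T_surf′ = T_deep.
T_surf′ = 6.1 °C.
Cooling required: 11.1 − 6.1 = 5.0 °C.

5.0 °C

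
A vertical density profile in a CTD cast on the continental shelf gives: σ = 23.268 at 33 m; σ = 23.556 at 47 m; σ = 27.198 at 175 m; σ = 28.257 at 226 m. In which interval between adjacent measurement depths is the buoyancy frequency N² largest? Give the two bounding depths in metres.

47–175 m

Compute the density gradient over each adjacent pair:
  33–47 m: Δρ/Δz = 0.288/14 = 0.021 kg m⁻⁴
  47–175 m: Δρ/Δz = 3.642/128 = 0.028 kg m⁻⁴
  175–226 m: Δρ/Δz = 1.059/51 = 0.021 kg m⁻⁴
The largest gradient is in the 47–175 m interval — the pycnocline.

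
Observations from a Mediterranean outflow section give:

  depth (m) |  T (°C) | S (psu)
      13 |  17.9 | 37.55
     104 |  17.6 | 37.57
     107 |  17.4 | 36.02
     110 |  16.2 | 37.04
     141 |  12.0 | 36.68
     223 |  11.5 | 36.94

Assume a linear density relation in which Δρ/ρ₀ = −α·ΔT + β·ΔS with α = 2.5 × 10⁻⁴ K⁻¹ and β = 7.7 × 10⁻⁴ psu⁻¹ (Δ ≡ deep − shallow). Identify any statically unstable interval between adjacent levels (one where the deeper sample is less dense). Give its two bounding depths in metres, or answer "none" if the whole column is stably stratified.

Evaluate Δρ/ρ₀ = −αΔT + βΔS across each adjacent pair:
  13–104 m: −αΔT+βΔS = −(2.5 × 10⁻⁴)(-0.3)+(7.7 × 10⁻⁴)(+0.02) = 9.0 × 10⁻⁵ → stable
  104–107 m: −αΔT+βΔS = −(2.5 × 10⁻⁴)(-0.2)+(7.7 × 10⁻⁴)(-1.55) = -1.1 × 10⁻³ → UNSTABLE
  107–110 m: −αΔT+βΔS = −(2.5 × 10⁻⁴)(-1.2)+(7.7 × 10⁻⁴)(+1.02) = 1.1 × 10⁻³ → stable
  110–141 m: −αΔT+βΔS = −(2.5 × 10⁻⁴)(-4.2)+(7.7 × 10⁻⁴)(-0.36) = 7.7 × 10⁻⁴ → stable
  141–223 m: −αΔT+βΔS = −(2.5 × 10⁻⁴)(-0.5)+(7.7 × 10⁻⁴)(+0.26) = 3.3 × 10⁻⁴ → stable
The 104–107 m interval has Δρ < 0: lighter water underlies denser water.

104–107 m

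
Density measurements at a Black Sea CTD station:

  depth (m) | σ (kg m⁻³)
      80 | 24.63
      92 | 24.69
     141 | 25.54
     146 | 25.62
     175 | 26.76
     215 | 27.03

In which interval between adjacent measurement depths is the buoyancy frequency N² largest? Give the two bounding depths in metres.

146–175 m

Compute the density gradient over each adjacent pair:
  80–92 m: Δρ/Δz = 0.06/12 = 5.0 × 10⁻³ kg m⁻⁴
  92–141 m: Δρ/Δz = 0.85/49 = 0.017 kg m⁻⁴
  141–146 m: Δρ/Δz = 0.08/5 = 0.016 kg m⁻⁴
  146–175 m: Δρ/Δz = 1.14/29 = 0.039 kg m⁻⁴
  175–215 m: Δρ/Δz = 0.27/40 = 6.8 × 10⁻³ kg m⁻⁴
The largest gradient is in the 146–175 m interval — the pycnocline.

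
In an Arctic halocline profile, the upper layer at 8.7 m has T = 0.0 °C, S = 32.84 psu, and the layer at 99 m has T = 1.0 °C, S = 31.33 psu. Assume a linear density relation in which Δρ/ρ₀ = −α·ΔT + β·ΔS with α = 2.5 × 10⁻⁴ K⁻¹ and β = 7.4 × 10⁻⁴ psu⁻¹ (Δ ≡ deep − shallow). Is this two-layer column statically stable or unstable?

ΔT = 1.0 − 0.0 = +1.0 K and ΔS = 31.33 − 32.84 = -1.51 psu (deep − shallow).
−αΔT = -2.50 × 10⁻⁴; βΔS = -1.1174 × 10⁻³; sum Δρ/ρ₀ = -1.3674 × 10⁻³.
Δρ/ρ₀ < 0, so Δρ < 0: deeper water is lighter → statically unstable; the column would overturn.

unstable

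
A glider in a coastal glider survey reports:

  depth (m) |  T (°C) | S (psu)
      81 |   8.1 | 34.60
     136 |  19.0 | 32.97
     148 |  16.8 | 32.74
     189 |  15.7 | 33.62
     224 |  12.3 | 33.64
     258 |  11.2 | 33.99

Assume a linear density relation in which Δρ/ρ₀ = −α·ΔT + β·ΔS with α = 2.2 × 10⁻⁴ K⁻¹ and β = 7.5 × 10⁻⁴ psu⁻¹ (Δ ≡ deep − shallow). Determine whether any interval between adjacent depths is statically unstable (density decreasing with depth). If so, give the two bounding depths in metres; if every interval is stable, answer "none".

81–136 m

Evaluate Δρ/ρ₀ = −αΔT + βΔS across each adjacent pair:
  81–136 m: −αΔT+βΔS = −(2.2 × 10⁻⁴)(+10.9)+(7.5 × 10⁻⁴)(-1.63) = -3.6 × 10⁻³ → UNSTABLE
  136–148 m: −αΔT+βΔS = −(2.2 × 10⁻⁴)(-2.2)+(7.5 × 10⁻⁴)(-0.23) = 3.1 × 10⁻⁴ → stable
  148–189 m: −αΔT+βΔS = −(2.2 × 10⁻⁴)(-1.1)+(7.5 × 10⁻⁴)(+0.88) = 9.0 × 10⁻⁴ → stable
  189–224 m: −αΔT+βΔS = −(2.2 × 10⁻⁴)(-3.4)+(7.5 × 10⁻⁴)(+0.02) = 7.6 × 10⁻⁴ → stable
  224–258 m: −αΔT+βΔS = −(2.2 × 10⁻⁴)(-1.1)+(7.5 × 10⁻⁴)(+0.35) = 5.0 × 10⁻⁴ → stable
The 81–136 m interval has Δρ < 0: lighter water underlies denser water.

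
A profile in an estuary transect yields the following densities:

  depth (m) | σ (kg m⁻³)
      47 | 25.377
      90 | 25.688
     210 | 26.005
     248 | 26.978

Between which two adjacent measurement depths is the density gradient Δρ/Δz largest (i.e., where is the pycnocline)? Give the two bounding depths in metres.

210–248 m

Compute the density gradient over each adjacent pair:
  47–90 m: Δρ/Δz = 0.311/43 = 7.2 × 10⁻³ kg m⁻⁴
  90–210 m: Δρ/Δz = 0.317/120 = 2.6 × 10⁻³ kg m⁻⁴
  210–248 m: Δρ/Δz = 0.973/38 = 0.026 kg m⁻⁴
The largest gradient is in the 210–248 m interval — the pycnocline.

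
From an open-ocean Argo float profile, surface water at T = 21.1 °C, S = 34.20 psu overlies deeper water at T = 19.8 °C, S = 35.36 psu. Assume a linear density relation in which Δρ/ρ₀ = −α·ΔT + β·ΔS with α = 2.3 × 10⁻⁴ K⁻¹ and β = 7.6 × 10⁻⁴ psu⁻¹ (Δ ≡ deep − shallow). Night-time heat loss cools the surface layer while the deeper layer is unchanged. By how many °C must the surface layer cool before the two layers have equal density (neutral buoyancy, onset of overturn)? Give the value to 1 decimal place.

5.1 °C

Neutral buoyancy requires Δρ = 0, i.e. −α(T_deep − T_surf′) + β(S_deep − S_surf) = 0.
T_surf′ = T_deep − (β/α)·ΔS = 19.8 − (7.6 × 10⁻⁴/2.3 × 10⁻⁴)·(+1.16) = 15.967 °C.
Cooling required: 21.1 − (15.967) = 5.133 °C.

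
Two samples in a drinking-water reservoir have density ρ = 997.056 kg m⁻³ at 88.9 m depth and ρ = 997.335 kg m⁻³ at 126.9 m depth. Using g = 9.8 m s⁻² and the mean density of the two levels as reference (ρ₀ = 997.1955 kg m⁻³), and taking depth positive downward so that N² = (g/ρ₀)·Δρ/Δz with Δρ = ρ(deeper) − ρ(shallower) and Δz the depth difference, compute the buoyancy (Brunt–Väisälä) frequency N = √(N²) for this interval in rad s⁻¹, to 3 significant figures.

8.49 × 10⁻³ rad s⁻¹

Δρ = 997.335 − 997.056 = 0.279 kg m⁻³ over Δz = 126.9 − 88.9 = 38 m.
N² = (9.8/997.1955) × (0.279/38) = 7.2155 × 10⁻⁵ s⁻².
N = √(7.2155 × 10⁻⁵) = 8.4944 × 10⁻³ rad s⁻¹ ≈ 8.49 × 10⁻³ rad s⁻¹.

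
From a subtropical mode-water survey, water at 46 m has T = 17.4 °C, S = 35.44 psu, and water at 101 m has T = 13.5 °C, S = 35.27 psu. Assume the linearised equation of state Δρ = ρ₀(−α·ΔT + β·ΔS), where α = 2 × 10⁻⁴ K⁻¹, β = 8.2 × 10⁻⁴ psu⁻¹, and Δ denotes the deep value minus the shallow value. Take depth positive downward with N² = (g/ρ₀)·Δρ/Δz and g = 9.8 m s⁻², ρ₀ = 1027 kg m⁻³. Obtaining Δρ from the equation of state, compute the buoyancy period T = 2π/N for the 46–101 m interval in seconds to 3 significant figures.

588 s

ΔT = -3.9 K, ΔS = -0.17 psu (deep − shallow).
Δρ/ρ₀ = −αΔT + βΔS = 7.80 × 10⁻⁴ − 1.394 × 10⁻⁴ = 6.406 × 10⁻⁴, so Δρ ≈ 0.6579 kg m⁻³.
N² = (g/ρ₀)·Δρ/Δz = g·(Δρ/ρ₀)/Δz = 9.8 × 6.406 × 10⁻⁴ / 55 = 1.1414 × 10⁻⁴ s⁻².
N = √(1.1414 × 10⁻⁴) = 0.010684 rad s⁻¹ → T = 2π/N = 588.09 s ≈ 588 s.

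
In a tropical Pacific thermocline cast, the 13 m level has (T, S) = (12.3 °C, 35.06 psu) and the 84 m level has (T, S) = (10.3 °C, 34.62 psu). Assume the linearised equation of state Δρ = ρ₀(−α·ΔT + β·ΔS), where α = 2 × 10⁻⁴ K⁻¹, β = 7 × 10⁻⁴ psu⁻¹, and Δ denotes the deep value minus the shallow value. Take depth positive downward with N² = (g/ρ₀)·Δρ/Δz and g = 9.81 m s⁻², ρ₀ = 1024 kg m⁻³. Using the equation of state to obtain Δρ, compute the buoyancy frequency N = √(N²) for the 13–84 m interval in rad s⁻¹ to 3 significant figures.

3.57 × 10⁻³ rad s⁻¹

ΔT = -2.0 K, ΔS = -0.44 psu (deep − shallow).
Δρ/ρ₀ = −αΔT + βΔS = 4.00 × 10⁻⁴ − 3.08 × 10⁻⁴ = 9.20 × 10⁻⁵, so Δρ ≈ 0.09421 kg m⁻³.
N² = (g/ρ₀)·Δρ/Δz = g·(Δρ/ρ₀)/Δz = 9.81 × 9.20 × 10⁻⁵ / 71 = 1.2712 × 10⁻⁵ s⁻².
N = √(1.2712 × 10⁻⁵) = 3.5654 × 10⁻³ rad s⁻¹ ≈ 3.57 × 10⁻³ rad s⁻¹.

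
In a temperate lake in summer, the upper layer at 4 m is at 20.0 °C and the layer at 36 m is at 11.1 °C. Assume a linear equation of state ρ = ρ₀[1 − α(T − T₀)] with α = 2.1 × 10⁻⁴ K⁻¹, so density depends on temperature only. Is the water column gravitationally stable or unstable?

ΔT = 11.1 − 20.0 = -8.9 K, so Δρ/ρ₀ = −αΔT = 1.869 × 10⁻³.
Δρ/ρ₀ > 0, so Δρ > 0: deeper water is denser → statically stable.

stable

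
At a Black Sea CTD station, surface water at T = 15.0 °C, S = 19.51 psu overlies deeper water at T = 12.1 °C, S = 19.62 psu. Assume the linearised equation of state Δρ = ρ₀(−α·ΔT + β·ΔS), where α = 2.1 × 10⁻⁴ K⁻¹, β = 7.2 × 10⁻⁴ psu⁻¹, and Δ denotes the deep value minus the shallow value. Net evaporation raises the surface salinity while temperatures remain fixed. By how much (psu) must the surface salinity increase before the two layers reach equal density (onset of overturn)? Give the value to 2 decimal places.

0.96 psu

Neutral buoyancy requires −α(T_deep − T_surf) + β(S_deep − S_surf′) = 0.
S_surf′ = S_deep − (α/β)·ΔT = 19.62 − (2.1 × 10⁻⁴/7.2 × 10⁻⁴)·(-2.9) = 20.4658 psu.
Increase required: 20.4658 − 19.51 = 0.9558 psu.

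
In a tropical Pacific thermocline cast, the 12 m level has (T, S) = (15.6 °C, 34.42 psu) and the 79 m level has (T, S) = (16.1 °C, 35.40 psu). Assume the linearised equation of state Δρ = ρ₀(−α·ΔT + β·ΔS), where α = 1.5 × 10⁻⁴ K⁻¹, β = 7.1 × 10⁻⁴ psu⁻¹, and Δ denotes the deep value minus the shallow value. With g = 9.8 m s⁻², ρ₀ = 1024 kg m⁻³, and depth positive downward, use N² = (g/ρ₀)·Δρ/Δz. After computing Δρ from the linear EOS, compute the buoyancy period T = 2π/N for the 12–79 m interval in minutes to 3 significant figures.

ΔT = +0.5 K, ΔS = +0.98 psu (deep − shallow).
Δρ/ρ₀ = −αΔT + βΔS = -7.50 × 10⁻⁵ + 6.958 × 10⁻⁴ = 6.208 × 10⁻⁴, so Δρ ≈ 0.6357 kg m⁻³.
N² = (g/ρ₀)·Δρ/Δz = g·(Δρ/ρ₀)/Δz = 9.8 × 6.208 × 10⁻⁴ / 67 = 9.0804 × 10⁻⁵ s⁻².
N = √(9.0804 × 10⁻⁵) = 9.5291 × 10⁻³ rad s⁻¹ → T = 2π/N = 659.37 s = 10.989 min ≈ 11.0 min.

11.0 min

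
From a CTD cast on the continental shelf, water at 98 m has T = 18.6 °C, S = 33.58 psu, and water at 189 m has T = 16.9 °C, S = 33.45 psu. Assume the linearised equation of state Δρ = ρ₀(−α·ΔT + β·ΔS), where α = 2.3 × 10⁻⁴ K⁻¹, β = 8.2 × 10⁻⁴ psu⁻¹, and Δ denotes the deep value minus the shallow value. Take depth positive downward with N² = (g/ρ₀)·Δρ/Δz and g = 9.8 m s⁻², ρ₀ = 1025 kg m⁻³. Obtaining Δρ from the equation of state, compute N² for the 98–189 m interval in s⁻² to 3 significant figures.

3.06 × 10⁻⁵ s⁻²

ΔT = -1.7 K, ΔS = -0.13 psu (deep − shallow).
Δρ/ρ₀ = −αΔT + βΔS = 3.91 × 10⁻⁴ − 1.066 × 10⁻⁴ = 2.844 × 10⁻⁴, so Δρ ≈ 0.2915 kg m⁻³.
N² = (g/ρ₀)·Δρ/Δz = g·(Δρ/ρ₀)/Δz = 9.8 × 2.844 × 10⁻⁴ / 91 = 3.0628 × 10⁻⁵ s⁻² ≈ 3.06 × 10⁻⁵ s⁻².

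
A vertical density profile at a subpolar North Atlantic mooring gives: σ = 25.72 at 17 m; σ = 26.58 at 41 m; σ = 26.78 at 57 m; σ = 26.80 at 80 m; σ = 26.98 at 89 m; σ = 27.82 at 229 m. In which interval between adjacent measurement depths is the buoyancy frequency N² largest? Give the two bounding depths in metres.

17–41 m

Compute the density gradient over each adjacent pair:
  17–41 m: Δρ/Δz = 0.86/24 = 0.036 kg m⁻⁴
  41–57 m: Δρ/Δz = 0.20/16 = 0.013 kg m⁻⁴
  57–80 m: Δρ/Δz = 0.02/23 = 8.7 × 10⁻⁴ kg m⁻⁴
  80–89 m: Δρ/Δz = 0.18/9 = 0.020 kg m⁻⁴
  89–229 m: Δρ/Δz = 0.84/140 = 6.0 × 10⁻³ kg m⁻⁴
The largest gradient is in the 17–41 m interval — the pycnocline.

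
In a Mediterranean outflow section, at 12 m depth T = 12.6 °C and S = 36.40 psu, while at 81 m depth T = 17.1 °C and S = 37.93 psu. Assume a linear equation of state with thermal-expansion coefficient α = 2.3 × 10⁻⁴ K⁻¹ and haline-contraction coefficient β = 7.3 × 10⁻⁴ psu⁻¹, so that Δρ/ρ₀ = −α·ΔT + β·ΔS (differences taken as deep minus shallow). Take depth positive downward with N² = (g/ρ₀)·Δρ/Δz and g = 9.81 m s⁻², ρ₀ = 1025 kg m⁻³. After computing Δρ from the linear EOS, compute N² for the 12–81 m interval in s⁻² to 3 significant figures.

ΔT = +4.5 K, ΔS = +1.53 psu (deep − shallow).
Δρ/ρ₀ = −αΔT + βΔS = -1.035 × 10⁻³ + 1.1169 × 10⁻³ = 8.19 × 10⁻⁵, so Δρ ≈ 0.08395 kg m⁻³.
N² = (g/ρ₀)·Δρ/Δz = g·(Δρ/ρ₀)/Δz = 9.81 × 8.19 × 10⁻⁵ / 69 = 1.1644 × 10⁻⁵ s⁻² ≈ 1.16 × 10⁻⁵ s⁻².

1.16 × 10⁻⁵ s⁻²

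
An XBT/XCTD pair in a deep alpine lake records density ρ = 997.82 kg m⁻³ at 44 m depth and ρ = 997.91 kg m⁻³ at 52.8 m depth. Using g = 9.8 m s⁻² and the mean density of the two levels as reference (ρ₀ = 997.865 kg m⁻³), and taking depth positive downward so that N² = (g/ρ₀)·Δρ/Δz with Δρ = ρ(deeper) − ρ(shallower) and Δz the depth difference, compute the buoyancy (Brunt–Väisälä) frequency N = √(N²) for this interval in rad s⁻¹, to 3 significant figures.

0.0100 rad s⁻¹

Δρ = 997.91 − 997.82 = 0.09 kg m⁻³ over Δz = 52.8 − 44 = 8.8 m.
N² = (9.8/997.865) × (0.09/8.8) = 1.0044 × 10⁻⁴ s⁻².
N = √(1.0044 × 10⁻⁴) = 0.010022 rad s⁻¹ ≈ 0.0100 rad s⁻¹.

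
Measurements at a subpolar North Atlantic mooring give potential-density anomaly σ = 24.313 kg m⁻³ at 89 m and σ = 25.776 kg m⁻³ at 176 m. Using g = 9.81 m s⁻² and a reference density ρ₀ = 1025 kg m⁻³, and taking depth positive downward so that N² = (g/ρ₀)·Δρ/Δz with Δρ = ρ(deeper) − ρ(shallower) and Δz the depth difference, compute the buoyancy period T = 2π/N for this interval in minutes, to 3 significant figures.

8.25 min

Δρ = 1025.776 − 1024.313 = 1.463 kg m⁻³ over Δz = 176 − 89 = 87 m.
N² = (9.81/1025) × (1.463/87) = 1.6094 × 10⁻⁴ s⁻².
N = √(1.6094 × 10⁻⁴) = 0.012686 rad s⁻¹, so T = 2π/N = 495.28 s = 8.2547 min ≈ 8.25 min.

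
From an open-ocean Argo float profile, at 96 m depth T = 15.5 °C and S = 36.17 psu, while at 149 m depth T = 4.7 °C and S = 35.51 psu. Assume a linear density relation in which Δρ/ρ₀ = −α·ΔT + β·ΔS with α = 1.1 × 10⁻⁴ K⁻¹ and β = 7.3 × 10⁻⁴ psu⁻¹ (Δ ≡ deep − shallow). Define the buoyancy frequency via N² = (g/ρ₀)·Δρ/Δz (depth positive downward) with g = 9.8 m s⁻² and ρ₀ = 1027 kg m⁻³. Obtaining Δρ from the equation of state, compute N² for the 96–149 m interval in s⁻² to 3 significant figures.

ΔT = -10.8 K, ΔS = -0.66 psu (deep − shallow).
Δρ/ρ₀ = −αΔT + βΔS = 1.188 × 10⁻³ − 4.818 × 10⁻⁴ = 7.062 × 10⁻⁴, so Δρ ≈ 0.7253 kg m⁻³.
N² = (g/ρ₀)·Δρ/Δz = g·(Δρ/ρ₀)/Δz = 9.8 × 7.062 × 10⁻⁴ / 53 = 1.3058 × 10⁻⁴ s⁻² ≈ 1.31 × 10⁻⁴ s⁻².

1.31 × 10⁻⁴ s⁻²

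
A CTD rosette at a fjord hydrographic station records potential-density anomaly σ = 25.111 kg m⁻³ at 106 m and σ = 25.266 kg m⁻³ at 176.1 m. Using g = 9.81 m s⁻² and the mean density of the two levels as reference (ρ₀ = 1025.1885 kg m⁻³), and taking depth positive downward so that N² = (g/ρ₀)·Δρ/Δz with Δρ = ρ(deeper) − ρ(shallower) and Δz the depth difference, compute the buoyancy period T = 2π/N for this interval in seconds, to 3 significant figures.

1.37 × 10³ s

Δρ = 1025.266 − 1025.111 = 0.155 kg m⁻³ over Δz = 176.1 − 106 = 70.1 m.
N² = (9.81/1025.1885) × (0.155/70.1) = 2.1158 × 10⁻⁵ s⁻².
N = √(2.1158 × 10⁻⁵) = 4.5998 × 10⁻³ rad s⁻¹, so T = 2π/N = 1.3660 × 10³ s ≈ 1.37 × 10³ s.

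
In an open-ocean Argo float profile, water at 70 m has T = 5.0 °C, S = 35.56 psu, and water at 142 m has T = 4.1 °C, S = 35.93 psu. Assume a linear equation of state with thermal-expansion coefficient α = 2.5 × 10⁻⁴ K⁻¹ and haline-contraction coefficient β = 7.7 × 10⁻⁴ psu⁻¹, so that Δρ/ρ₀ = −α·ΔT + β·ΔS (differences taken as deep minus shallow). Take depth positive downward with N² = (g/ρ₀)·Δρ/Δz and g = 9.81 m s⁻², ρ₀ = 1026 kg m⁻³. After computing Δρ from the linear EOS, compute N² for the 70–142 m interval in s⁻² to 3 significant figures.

6.95 × 10⁻⁵ s⁻²

ΔT = -0.9 K, ΔS = +0.37 psu (deep − shallow).
Δρ/ρ₀ = −αΔT + βΔS = 2.25 × 10⁻⁴ + 2.849 × 10⁻⁴ = 5.099 × 10⁻⁴, so Δρ ≈ 0.5232 kg m⁻³.
N² = (g/ρ₀)·Δρ/Δz = g·(Δρ/ρ₀)/Δz = 9.81 × 5.099 × 10⁻⁴ / 72 = 6.9474 × 10⁻⁵ s⁻² ≈ 6.95 × 10⁻⁵ s⁻².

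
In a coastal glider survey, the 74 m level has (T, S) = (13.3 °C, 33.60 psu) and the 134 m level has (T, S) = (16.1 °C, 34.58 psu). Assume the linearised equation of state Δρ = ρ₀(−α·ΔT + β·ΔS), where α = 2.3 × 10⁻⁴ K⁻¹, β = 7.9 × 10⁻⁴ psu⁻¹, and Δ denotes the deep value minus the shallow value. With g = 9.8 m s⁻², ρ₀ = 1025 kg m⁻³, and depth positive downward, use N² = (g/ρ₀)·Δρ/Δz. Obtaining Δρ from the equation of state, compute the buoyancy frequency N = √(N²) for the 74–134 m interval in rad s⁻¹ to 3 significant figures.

ΔT = +2.8 K, ΔS = +0.98 psu (deep − shallow).
Δρ/ρ₀ = −αΔT + βΔS = -6.44 × 10⁻⁴ + 7.742 × 10⁻⁴ = 1.302 × 10⁻⁴, so Δρ ≈ 0.1335 kg m⁻³.
N² = (g/ρ₀)·Δρ/Δz = g·(Δρ/ρ₀)/Δz = 9.8 × 1.302 × 10⁻⁴ / 60 = 2.1266 × 10⁻⁵ s⁻².
N = √(2.1266 × 10⁻⁵) = 4.6115 × 10⁻³ rad s⁻¹ ≈ 4.61 × 10⁻³ rad s⁻¹.

4.61 × 10⁻³ rad s⁻¹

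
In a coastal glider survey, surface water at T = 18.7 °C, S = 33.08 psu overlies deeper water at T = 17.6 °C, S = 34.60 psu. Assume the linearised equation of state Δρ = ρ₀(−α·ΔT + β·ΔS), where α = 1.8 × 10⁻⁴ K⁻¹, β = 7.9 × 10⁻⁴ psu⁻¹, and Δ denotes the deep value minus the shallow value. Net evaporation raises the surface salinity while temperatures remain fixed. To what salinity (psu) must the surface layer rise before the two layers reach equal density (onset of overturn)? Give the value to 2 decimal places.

Neutral buoyancy requires −α(T_deep − T_surf) + β(S_deep − S_surf′) = 0.
S_surf′ = S_deep − (α/β)·ΔT = 34.60 − (1.8 × 10⁻⁴/7.9 × 10⁻⁴)·(-1.1) = 34.8506 psu.
Increase required: 34.8506 − 33.08 = 1.7706 psu.

34.85 psu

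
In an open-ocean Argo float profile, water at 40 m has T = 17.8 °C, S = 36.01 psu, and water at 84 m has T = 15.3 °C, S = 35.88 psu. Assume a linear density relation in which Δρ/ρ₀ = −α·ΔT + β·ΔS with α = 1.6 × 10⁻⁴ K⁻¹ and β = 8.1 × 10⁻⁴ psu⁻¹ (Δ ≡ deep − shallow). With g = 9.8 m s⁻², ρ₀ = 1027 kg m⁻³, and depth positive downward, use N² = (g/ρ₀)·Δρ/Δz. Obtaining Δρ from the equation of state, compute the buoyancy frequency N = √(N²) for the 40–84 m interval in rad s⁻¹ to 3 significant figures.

ΔT = -2.5 K, ΔS = -0.13 psu (deep − shallow).
Δρ/ρ₀ = −αΔT + βΔS = 4.00 × 10⁻⁴ − 1.053 × 10⁻⁴ = 2.947 × 10⁻⁴, so Δρ ≈ 0.3027 kg m⁻³.
N² = (g/ρ₀)·Δρ/Δz = g·(Δρ/ρ₀)/Δz = 9.8 × 2.947 × 10⁻⁴ / 44 = 6.5638 × 10⁻⁵ s⁻².
N = √(6.5638 × 10⁻⁵) = 8.1017 × 10⁻³ rad s⁻¹ ≈ 8.10 × 10⁻³ rad s⁻¹.

8.10 × 10⁻³ rad s⁻¹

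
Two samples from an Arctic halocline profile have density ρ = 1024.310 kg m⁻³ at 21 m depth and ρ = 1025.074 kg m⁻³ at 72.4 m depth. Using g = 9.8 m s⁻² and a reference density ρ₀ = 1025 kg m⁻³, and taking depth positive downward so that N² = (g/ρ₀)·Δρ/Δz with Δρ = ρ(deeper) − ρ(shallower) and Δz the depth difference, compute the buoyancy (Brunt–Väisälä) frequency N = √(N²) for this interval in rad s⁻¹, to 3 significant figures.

Δρ = 1025.074 − 1024.310 = 0.764 kg m⁻³ over Δz = 72.4 − 21 = 51.4 m.
N² = (9.8/1025) × (0.764/51.4) = 1.4211 × 10⁻⁴ s⁻².
N = √(1.4211 × 10⁻⁴) = 0.011921 rad s⁻¹ ≈ 0.0119 rad s⁻¹.

0.0119 rad s⁻¹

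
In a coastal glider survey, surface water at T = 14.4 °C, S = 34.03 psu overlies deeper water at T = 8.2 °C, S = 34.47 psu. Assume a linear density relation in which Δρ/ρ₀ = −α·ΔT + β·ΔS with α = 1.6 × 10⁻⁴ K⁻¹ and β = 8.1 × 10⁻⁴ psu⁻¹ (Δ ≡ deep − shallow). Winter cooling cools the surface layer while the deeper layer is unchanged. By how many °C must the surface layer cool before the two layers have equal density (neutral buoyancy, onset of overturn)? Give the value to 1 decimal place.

Neutral buoyancy requires Δρ = 0, i.e. −α(T_deep − T_surf′) + β(S_deep − S_surf) = 0.
T_surf′ = T_deep − (β/α)·ΔS = 8.2 − (8.1 × 10⁻⁴/1.6 × 10⁻⁴)·(+0.44) = 5.973 °C.
Cooling required: 14.4 − (5.973) = 8.427 °C.

8.4 °C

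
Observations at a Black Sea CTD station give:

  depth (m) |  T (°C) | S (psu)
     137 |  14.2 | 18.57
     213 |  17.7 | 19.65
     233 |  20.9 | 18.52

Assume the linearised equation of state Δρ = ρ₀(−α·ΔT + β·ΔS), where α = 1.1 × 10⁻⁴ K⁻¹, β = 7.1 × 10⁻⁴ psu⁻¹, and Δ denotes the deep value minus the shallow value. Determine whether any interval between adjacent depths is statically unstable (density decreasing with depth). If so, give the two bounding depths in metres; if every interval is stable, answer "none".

Evaluate Δρ/ρ₀ = −αΔT + βΔS across each adjacent pair:
  137–213 m: −αΔT+βΔS = −(1.1 × 10⁻⁴)(+3.5)+(7.1 × 10⁻⁴)(+1.08) = 3.8 × 10⁻⁴ → stable
  213–233 m: −αΔT+βΔS = −(1.1 × 10⁻⁴)(+3.2)+(7.1 × 10⁻⁴)(-1.13) = -1.2 × 10⁻³ → UNSTABLE
The 213–233 m interval has Δρ < 0: lighter water underlies denser water.

213–233 m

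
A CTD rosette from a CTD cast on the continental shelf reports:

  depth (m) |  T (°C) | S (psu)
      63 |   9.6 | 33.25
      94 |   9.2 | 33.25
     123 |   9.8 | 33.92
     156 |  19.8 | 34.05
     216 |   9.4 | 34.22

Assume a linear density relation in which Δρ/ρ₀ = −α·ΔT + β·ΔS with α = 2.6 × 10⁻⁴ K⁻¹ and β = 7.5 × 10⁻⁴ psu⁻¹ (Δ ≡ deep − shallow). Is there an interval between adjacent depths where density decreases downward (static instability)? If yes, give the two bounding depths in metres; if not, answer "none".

123–156 m

Evaluate Δρ/ρ₀ = −αΔT + βΔS across each adjacent pair:
  63–94 m: −αΔT+βΔS = −(2.6 × 10⁻⁴)(-0.4)+(7.5 × 10⁻⁴)(+0.00) = 1.0 × 10⁻⁴ → stable
  94–123 m: −αΔT+βΔS = −(2.6 × 10⁻⁴)(+0.6)+(7.5 × 10⁻⁴)(+0.67) = 3.5 × 10⁻⁴ → stable
  123–156 m: −αΔT+βΔS = −(2.6 × 10⁻⁴)(+10.0)+(7.5 × 10⁻⁴)(+0.13) = -2.5 × 10⁻³ → UNSTABLE
  156–216 m: −αΔT+βΔS = −(2.6 × 10⁻⁴)(-10.4)+(7.5 × 10⁻⁴)(+0.17) = 2.8 × 10⁻³ → stable
The 123–156 m interval has Δρ < 0: lighter water underlies denser water.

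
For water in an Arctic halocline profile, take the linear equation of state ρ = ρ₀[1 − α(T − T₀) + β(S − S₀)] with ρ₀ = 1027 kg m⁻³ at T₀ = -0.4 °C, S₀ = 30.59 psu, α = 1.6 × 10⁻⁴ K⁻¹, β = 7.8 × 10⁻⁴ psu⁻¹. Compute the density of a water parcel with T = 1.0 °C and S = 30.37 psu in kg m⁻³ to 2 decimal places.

1026.59 kg m⁻³

T − T₀ = +1.4 K, S − S₀ = -0.22 psu.
Bracket = 1 − α·(+1.4) + β·(-0.22) = 1 + (-3.956 × 10⁻⁴) = 0.9996044.
ρ = 1027 × 0.9996044 = 1026.59 kg m⁻³.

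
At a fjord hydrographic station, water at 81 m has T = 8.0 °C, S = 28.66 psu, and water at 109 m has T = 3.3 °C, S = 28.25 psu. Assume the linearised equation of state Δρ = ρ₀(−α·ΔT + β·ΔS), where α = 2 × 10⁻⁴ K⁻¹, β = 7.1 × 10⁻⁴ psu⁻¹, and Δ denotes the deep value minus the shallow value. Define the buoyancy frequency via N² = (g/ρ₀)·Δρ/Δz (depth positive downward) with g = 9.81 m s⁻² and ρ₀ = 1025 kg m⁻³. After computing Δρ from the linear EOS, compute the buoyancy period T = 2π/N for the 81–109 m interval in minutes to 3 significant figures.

6.95 min

ΔT = -4.7 K, ΔS = -0.41 psu (deep − shallow).
Δρ/ρ₀ = −αΔT + βΔS = 9.40 × 10⁻⁴ − 2.911 × 10⁻⁴ = 6.489 × 10⁻⁴, so Δρ ≈ 0.6651 kg m⁻³.
N² = (g/ρ₀)·Δρ/Δz = g·(Δρ/ρ₀)/Δz = 9.81 × 6.489 × 10⁻⁴ / 28 = 2.2735 × 10⁻⁴ s⁻².
N = √(2.2735 × 10⁻⁴) = 0.015078 rad s⁻¹ → T = 2π/N = 416.71 s = 6.9452 min ≈ 6.95 min.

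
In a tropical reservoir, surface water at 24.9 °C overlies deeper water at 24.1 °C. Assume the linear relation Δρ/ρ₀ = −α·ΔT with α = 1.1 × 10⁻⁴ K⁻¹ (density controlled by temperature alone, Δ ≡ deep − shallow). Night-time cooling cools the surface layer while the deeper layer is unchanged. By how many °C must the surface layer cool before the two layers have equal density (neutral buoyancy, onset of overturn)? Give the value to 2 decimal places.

With temperature the only control, equal density requires T_surf′ = T_deep.
T_surf′ = 24.1 °C.
Cooling required: 24.9 − 24.1 = 0.80 °C.

0.80 °C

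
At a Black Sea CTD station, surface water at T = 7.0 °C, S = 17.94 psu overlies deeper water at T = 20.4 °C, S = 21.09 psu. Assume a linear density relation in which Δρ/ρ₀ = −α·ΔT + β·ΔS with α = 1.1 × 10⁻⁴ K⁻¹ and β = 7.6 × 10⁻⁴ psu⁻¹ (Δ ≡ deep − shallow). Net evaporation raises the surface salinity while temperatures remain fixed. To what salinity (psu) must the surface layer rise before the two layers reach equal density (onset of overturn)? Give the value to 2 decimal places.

19.15 psu

Neutral buoyancy requires −α(T_deep − T_surf) + β(S_deep − S_surf′) = 0.
S_surf′ = S_deep − (α/β)·ΔT = 21.09 − (1.1 × 10⁻⁴/7.6 × 10⁻⁴)·(+13.4) = 19.1505 psu.
Increase required: 19.1505 − 17.94 = 1.2105 psu.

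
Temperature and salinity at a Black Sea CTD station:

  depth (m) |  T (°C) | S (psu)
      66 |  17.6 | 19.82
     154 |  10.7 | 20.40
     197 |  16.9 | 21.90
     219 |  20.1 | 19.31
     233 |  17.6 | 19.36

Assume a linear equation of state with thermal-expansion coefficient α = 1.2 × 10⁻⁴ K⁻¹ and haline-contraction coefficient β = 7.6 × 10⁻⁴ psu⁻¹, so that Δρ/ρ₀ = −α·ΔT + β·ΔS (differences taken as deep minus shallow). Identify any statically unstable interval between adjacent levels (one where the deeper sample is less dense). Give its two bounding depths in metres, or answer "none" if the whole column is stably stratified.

197–219 m

Evaluate Δρ/ρ₀ = −αΔT + βΔS across each adjacent pair:
  66–154 m: −αΔT+βΔS = −(1.2 × 10⁻⁴)(-6.9)+(7.6 × 10⁻⁴)(+0.58) = 1.3 × 10⁻³ → stable
  154–197 m: −αΔT+βΔS = −(1.2 × 10⁻⁴)(+6.2)+(7.6 × 10⁻⁴)(+1.50) = 4.0 × 10⁻⁴ → stable
  197–219 m: −αΔT+βΔS = −(1.2 × 10⁻⁴)(+3.2)+(7.6 × 10⁻⁴)(-2.59) = -2.4 × 10⁻³ → UNSTABLE
  219–233 m: −αΔT+βΔS = −(1.2 × 10⁻⁴)(-2.5)+(7.6 × 10⁻⁴)(+0.05) = 3.4 × 10⁻⁴ → stable
The 197–219 m interval has Δρ < 0: lighter water underlies denser water.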